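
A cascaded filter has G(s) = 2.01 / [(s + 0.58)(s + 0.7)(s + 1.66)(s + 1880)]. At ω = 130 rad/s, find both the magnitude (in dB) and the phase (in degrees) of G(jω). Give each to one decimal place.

|j130 + 0.58| = √(130² + 0.58²) = 130
|j130 + 0.7| = √(130² + 0.7²) = 130
|j130 + 1.66| = √(130² + 1.66²) = 130
|j130 + 1880| = √(130² + 1880²) = 1884
|G(j130)| = 2.01 / (130 × 130 × 130 × 1884) = 4.8543e-10
20 log₁₀(4.8543e-10) = -186.28 dB
∠(j130 + 0.58) = arctan(130/0.58) = 89.74°
∠(j130 + 0.7) = arctan(130/0.7) = 89.69°
∠(j130 + 1.66) = arctan(130/1.66) = 89.27°
∠(j130 + 1880) = arctan(130/1880) = 3.96°
∠G(j130) = − (89.74° + 89.69° + 89.27° + 3.96°) = -272.66°

|G| = -186.3 dB, ∠G = -272.7°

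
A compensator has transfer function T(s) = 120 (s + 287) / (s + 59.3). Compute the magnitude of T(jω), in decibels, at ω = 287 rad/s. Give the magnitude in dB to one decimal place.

|j287 + 287| = √(287² + 287²) = 405.9
|j287 + 59.3| = √(287² + 59.3²) = 293.1
|T(j287)| = 120 × 405.9 / 293.1 = 166.2
20 log₁₀(166.2) = 44.41 dB

44.4 dB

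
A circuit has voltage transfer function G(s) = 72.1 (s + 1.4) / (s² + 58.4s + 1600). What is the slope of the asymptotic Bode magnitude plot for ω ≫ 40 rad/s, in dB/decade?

-20 dB/decade

With 1 zero and 2 poles, the high-frequency asymptotic slope is 20 × (1 − 2) = -20 dB/decade.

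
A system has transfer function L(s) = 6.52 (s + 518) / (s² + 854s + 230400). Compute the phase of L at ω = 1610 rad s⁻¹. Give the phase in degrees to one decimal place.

-77.6°

∠(j1610 + 518) = arctan(1610/518) = 72.16°
∠[(j1610)² + 854(j1610) + 230400] = ∠[-2.3617e+06 + j1.3749e+06] = 149.79°
∠L(j1610) = 72.16° − 149.79° = -77.63°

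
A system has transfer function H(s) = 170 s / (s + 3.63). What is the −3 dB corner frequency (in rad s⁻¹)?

For a single-pole high-pass, the −3 dB point is at the pole: ω = 3.63 rad s⁻¹.

3.63 rad s⁻¹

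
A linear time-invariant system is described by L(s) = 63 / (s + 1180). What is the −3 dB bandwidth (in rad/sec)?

For a single-pole low-pass, the −3 dB point is at the pole: ω = 1180 rad/sec.

1180 rad/sec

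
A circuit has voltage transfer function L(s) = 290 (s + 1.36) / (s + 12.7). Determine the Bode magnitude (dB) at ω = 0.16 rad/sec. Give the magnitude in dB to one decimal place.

29.9 dB

|j0.16 + 1.36| = √(0.16² + 1.36²) = 1.369
|j0.16 + 12.7| = √(0.16² + 12.7²) = 12.7
|L(j0.16)| = 290 × 1.369 / 12.7 = 31.267
20 log₁₀(31.267) = 29.90 dB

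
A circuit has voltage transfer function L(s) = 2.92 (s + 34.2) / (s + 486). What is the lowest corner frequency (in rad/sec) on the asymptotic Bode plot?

Break frequencies occur at each pole and zero magnitude: 34.2 rad/sec, 486 rad/sec.
The lowest is 34.2 rad/sec.

34.2 rad/sec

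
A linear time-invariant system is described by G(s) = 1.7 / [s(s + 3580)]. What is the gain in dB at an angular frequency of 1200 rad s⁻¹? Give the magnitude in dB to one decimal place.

-128.5 dB

|j1200 + 3580| = √(1200² + 3580²) = 3776
|j1200| = 1200
|G(j1200)| = 1.7 / (3776 × 1200) = 3.752e-07
20 log₁₀(3.752e-07) = -128.51 dB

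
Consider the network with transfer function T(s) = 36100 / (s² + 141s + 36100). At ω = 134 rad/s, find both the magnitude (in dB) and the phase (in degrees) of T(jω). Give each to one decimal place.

|(j134)² + 141(j134) + 36100| = |18144 + j18894| = 2.62e+04
|T(j134)| = 36100 / 2.62e+04 = 1.3781
20 log₁₀(1.3781) = 2.79 dB
∠[(j134)² + 141(j134) + 36100] = ∠[18144 + j18894] = 46.16°
∠T(j134) = −46.16° = -46.16°

|T| = 2.8 dB, ∠T = -46.2°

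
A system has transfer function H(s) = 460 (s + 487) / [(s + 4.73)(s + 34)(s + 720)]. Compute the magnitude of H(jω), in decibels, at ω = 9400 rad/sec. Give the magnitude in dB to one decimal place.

|j9400 + 487| = √(9400² + 487²) = 9413
|j9400 + 4.73| = √(9400² + 4.73²) = 9400
|j9400 + 34| = √(9400² + 34²) = 9400
|j9400 + 720| = √(9400² + 720²) = 9428
|H(j9400)| = 460 × 9413 / (9400 × 9400 × 9428) = 5.1977e-06
20 log₁₀(5.1977e-06) = -105.68 dB

-105.7 dB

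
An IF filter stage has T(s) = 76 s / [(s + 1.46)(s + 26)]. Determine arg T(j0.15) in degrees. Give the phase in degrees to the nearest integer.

∠(j0.15) = 90.00°
∠(j0.15 + 1.46) = arctan(0.15/1.46) = 5.87°
∠(j0.15 + 26) = arctan(0.15/26) = 0.33°
∠T(j0.15) = 90.00° − (5.87° + 0.33°) = 83.80°

84°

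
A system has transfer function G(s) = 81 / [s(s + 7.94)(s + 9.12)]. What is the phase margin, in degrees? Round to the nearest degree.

75°

Gain crossover: |G(jω)| = 1 at ω ≈ 1.1 rad/s.
∠G(j1.1) = −90° − arctan(1.1/7.94) − arctan(1.1/9.12) ≈ -104.77°
PM = 180° + (-104.77°) = 75.23°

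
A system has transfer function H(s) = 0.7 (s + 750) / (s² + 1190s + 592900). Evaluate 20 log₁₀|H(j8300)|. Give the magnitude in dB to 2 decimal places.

|j8300 + 750| = √(8300² + 750²) = 8334
|(j8300)² + 1190(j8300) + 592900| = |-6.8297e+07 + j9.877e+06| = 6.901e+07
|H(j8300)| = 0.7 × 8334 / 6.901e+07 = 8.4537e-05
20 log₁₀(8.4537e-05) = -81.459 dB

-81.46 dB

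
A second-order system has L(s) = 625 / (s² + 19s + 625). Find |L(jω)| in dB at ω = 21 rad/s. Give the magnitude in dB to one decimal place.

3.1 dB

|(j21)² + 19(j21) + 625| = |184 + j399| = 439.4
|L(j21)| = 625 / 439.4 = 1.4225
20 log₁₀(1.4225) = 3.06 dB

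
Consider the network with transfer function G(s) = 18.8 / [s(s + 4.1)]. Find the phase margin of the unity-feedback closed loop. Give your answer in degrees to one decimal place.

Gain crossover: |G(jω)| = 1 at ω ≈ 3.49 rad/s.
∠G(j3.49) = −90° − arctan(3.49/4.1) ≈ -130.41°
PM = 180° + (-130.41°) = 49.59°

49.6°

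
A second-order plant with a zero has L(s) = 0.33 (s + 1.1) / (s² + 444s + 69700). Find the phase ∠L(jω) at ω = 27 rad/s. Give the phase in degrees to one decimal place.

∠(j27 + 1.1) = arctan(27/1.1) = 87.67°
∠[(j27)² + 444(j27) + 69700] = ∠[68971 + j11988] = 9.86°
∠L(j27) = 87.67° − 9.86° = 77.81°

77.8 deg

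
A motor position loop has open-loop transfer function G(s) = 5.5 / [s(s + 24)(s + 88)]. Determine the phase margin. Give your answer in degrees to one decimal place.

90.0 deg

Gain crossover: |G(jω)| = 1 at ω ≈ 0.0026 rad/sec.
∠G(j0.0026) = −90° − arctan(0.0026/24) − arctan(0.0026/88) ≈ -90.01°
PM = 180° + (-90.01°) = 89.99°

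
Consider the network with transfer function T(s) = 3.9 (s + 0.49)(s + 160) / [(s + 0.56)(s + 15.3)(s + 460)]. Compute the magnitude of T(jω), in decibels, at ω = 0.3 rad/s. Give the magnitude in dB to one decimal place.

-21.9 dB

|j0.3 + 0.49| = √(0.3² + 0.49²) = 0.5745
|j0.3 + 160| = √(0.3² + 160²) = 160
|j0.3 + 0.56| = √(0.3² + 0.56²) = 0.6353
|j0.3 + 15.3| = √(0.3² + 15.3²) = 15.3
|j0.3 + 460| = √(0.3² + 460²) = 460
|T(j0.3)| = 3.9 × 0.5745 × 160 / (0.6353 × 15.3 × 460) = 0.080168
20 log₁₀(0.080168) = -21.92 dB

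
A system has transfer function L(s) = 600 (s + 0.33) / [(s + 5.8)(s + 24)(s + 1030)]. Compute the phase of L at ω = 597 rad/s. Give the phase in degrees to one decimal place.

-117.3°

∠(j597 + 0.33) = arctan(597/0.33) = 89.97°
∠(j597 + 5.8) = arctan(597/5.8) = 89.44°
∠(j597 + 24) = arctan(597/24) = 87.70°
∠(j597 + 1030) = arctan(597/1030) = 30.10°
∠L(j597) = 89.97° − (89.44° + 87.70° + 30.10°) = -117.27°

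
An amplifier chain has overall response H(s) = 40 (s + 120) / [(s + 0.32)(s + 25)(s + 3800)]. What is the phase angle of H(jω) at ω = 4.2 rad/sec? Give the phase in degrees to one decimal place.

-93.2°

∠(j4.2 + 120) = arctan(4.2/120) = 2.00°
∠(j4.2 + 0.32) = arctan(4.2/0.32) = 85.64°
∠(j4.2 + 25) = arctan(4.2/25) = 9.54°
∠(j4.2 + 3800) = arctan(4.2/3800) = 0.06°
∠H(j4.2) = 2.00° − (85.64° + 9.54° + 0.06°) = -93.24°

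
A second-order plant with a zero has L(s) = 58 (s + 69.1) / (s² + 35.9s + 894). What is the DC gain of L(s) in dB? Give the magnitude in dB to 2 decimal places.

L(0) = 58 × 69.1 / 894 = 4.483
20 log₁₀(4.483) = 13.031 dB

13.03 dB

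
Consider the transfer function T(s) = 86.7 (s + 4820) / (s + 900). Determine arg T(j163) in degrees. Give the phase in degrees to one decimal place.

-8.3°

∠(j163 + 4820) = arctan(163/4820) = 1.94°
∠(j163 + 900) = arctan(163/900) = 10.27°
∠T(j163) = 1.94° − 10.27° = -8.33°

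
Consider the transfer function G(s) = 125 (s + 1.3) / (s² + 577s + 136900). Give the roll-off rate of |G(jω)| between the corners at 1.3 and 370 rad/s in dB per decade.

In this band the factors already past their corner are: zero at 1.3; net slope = 20 dB/decade.

20 dB/decade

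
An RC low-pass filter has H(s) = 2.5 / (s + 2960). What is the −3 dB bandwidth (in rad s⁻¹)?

2960 rad s⁻¹

For a single-pole low-pass, the −3 dB point is at the pole: ω = 2960 rad s⁻¹.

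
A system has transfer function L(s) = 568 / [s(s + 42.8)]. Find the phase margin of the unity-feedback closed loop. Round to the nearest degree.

73°

Gain crossover: |L(jω)| = 1 at ω ≈ 12.7 rad/s.
∠L(j12.7) = −90° − arctan(12.7/42.8) ≈ -106.55°
PM = 180° + (-106.55°) = 73.45°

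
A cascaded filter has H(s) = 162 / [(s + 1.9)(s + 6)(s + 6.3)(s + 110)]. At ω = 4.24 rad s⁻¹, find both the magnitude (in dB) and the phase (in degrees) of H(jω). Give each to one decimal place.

|j4.24 + 1.9| = √(4.24² + 1.9²) = 4.646
|j4.24 + 6| = √(4.24² + 6²) = 7.347
|j4.24 + 6.3| = √(4.24² + 6.3²) = 7.594
|j4.24 + 110| = √(4.24² + 110²) = 110.1
|H(j4.24)| = 162 / (4.646 × 7.347 × 7.594 × 110.1) = 0.0056771
20 log₁₀(0.0056771) = -44.92 dB
∠(j4.24 + 1.9) = arctan(4.24/1.9) = 65.86°
∠(j4.24 + 6) = arctan(4.24/6) = 35.25°
∠(j4.24 + 6.3) = arctan(4.24/6.3) = 33.94°
∠(j4.24 + 110) = arctan(4.24/110) = 2.21°
∠H(j4.24) = − (65.86° + 35.25° + 33.94° + 2.21°) = -137.26°

|H| = -44.9 dB, ∠H = -137.3°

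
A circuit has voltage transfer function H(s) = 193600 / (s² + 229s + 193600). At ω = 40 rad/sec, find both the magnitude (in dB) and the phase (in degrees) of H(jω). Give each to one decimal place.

|H| = 0.1 dB, ∠H = -2.7°

|(j40)² + 229(j40) + 193600| = |1.92e+05 + j9160| = 1.922e+05
|H(j40)| = 193600 / 1.922e+05 = 1.0072
20 log₁₀(1.0072) = 0.06 dB
∠[(j40)² + 229(j40) + 193600] = ∠[1.92e+05 + j9160] = 2.73°
∠H(j40) = −2.73° = -2.73°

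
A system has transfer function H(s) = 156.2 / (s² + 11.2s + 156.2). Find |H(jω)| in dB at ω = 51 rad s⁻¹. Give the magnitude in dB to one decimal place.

|(j51)² + 11.2(j51) + 156.2| = |-2444.8 + j571.2| = 2511
|H(j51)| = 156.2 / 2511 = 0.062215
20 log₁₀(0.062215) = -24.12 dB

-24.1 dB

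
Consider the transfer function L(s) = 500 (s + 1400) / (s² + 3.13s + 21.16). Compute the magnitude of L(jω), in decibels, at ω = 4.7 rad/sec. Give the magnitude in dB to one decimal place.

|j4.7 + 1400| = √(4.7² + 1400²) = 1400
|(j4.7)² + 3.13(j4.7) + 21.16| = |-0.93 + j14.711| = 14.74
|L(j4.7)| = 500 × 1400 / 14.74 = 47489
20 log₁₀(47489) = 93.53 dB

93.5 dB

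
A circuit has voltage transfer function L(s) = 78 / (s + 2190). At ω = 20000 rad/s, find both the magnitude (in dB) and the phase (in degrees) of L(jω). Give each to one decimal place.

|L| = -48.2 dB, ∠L = -83.8 deg

|j20000 + 2190| = √(20000² + 2190²) = 2.012e+04
|L(j20000)| = 78 / 2.012e+04 = 0.0038768
20 log₁₀(0.0038768) = -48.23 dB
∠(j20000 + 2190) = arctan(20000/2190) = 83.75°
∠L(j20000) = −83.75° = -83.75°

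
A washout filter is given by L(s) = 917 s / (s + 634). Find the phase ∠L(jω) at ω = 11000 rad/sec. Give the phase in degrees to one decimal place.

∠(j11000) = 90.00°
∠(j11000 + 634) = arctan(11000/634) = 86.70°
∠L(j11000) = 90.00° − 86.70° = 3.30°

3.3°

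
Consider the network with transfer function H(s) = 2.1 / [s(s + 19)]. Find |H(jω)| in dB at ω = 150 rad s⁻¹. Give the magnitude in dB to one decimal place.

-80.7 dB

|j150 + 19| = √(150² + 19²) = 151.2
|j150| = 150
|H(j150)| = 2.1 / (151.2 × 150) = 9.2593e-05
20 log₁₀(9.2593e-05) = -80.67 dB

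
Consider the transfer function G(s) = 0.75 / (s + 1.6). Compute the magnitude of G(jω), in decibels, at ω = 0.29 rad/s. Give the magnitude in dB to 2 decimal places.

-6.72 dB

|j0.29 + 1.6| = √(0.29² + 1.6²) = 1.626
|G(j0.29)| = 0.75 / 1.626 = 0.46124
20 log₁₀(0.46124) = -6.722 dB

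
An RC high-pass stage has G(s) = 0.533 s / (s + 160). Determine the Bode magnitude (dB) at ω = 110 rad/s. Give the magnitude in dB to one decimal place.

-10.4 dB

|j110| = 110
|j110 + 160| = √(110² + 160²) = 194.2
|G(j110)| = 0.533 × 110 / 194.2 = 0.30196
20 log₁₀(0.30196) = -10.40 dB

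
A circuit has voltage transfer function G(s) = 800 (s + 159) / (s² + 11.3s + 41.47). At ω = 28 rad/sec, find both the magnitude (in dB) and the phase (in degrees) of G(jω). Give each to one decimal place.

|j28 + 159| = √(28² + 159²) = 161.4
|(j28)² + 11.3(j28) + 41.47| = |-742.53 + j316.4| = 807.1
|G(j28)| = 800 × 161.4 / 807.1 = 160.02
20 log₁₀(160.02) = 44.08 dB
∠(j28 + 159) = arctan(28/159) = 9.99°
∠[(j28)² + 11.3(j28) + 41.47] = ∠[-742.53 + j316.4] = 156.92°
∠G(j28) = 9.99° − 156.92° = -146.93°

|G| = 44.1 dB, ∠G = -146.9 deg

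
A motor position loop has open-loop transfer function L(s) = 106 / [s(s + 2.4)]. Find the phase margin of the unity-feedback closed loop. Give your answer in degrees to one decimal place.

Gain crossover: |L(jω)| = 1 at ω ≈ 10.2 rad s⁻¹.
∠L(j10.2) = −90° − arctan(10.2/2.4) ≈ -166.71°
PM = 180° + (-166.71°) = 13.29°

13.3°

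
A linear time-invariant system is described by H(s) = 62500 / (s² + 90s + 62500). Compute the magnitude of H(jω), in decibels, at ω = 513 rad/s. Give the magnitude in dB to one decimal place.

|(j513)² + 90(j513) + 62500| = |-2.0067e+05 + j46170| = 2.059e+05
|H(j513)| = 62500 / 2.059e+05 = 0.30353
20 log₁₀(0.30353) = -10.36 dB

-10.4 dB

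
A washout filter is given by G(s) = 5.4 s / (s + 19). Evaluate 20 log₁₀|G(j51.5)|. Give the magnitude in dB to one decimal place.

14.1 dB

|j51.5| = 51.5
|j51.5 + 19| = √(51.5² + 19²) = 54.89
|G(j51.5)| = 5.4 × 51.5 / 54.89 = 5.0662
20 log₁₀(5.0662) = 14.09 dB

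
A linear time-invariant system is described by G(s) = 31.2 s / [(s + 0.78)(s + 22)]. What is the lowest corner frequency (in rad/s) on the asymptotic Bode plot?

0.78 rad/s

Break frequencies occur at each pole and zero magnitude: 0.78 rad/s, 22 rad/s.
The lowest is 0.78 rad/s.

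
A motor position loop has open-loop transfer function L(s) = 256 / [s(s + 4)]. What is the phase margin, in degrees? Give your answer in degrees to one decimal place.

14.2°

Gain crossover: |L(jω)| = 1 at ω ≈ 15.8 rad/s.
∠L(j15.8) = −90° − arctan(15.8/4) ≈ -165.75°
PM = 180° + (-165.75°) = 14.25°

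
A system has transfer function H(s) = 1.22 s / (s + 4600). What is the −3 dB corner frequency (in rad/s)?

For a single-pole high-pass, the −3 dB point is at the pole: ω = 4600 rad/s.

4600 rad/s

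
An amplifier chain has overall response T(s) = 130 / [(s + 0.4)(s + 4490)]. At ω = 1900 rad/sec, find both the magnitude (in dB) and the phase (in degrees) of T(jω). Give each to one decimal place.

|j1900 + 0.4| = √(1900² + 0.4²) = 1900
|j1900 + 4490| = √(1900² + 4490²) = 4875
|T(j1900)| = 130 / (1900 × 4875) = 1.4034e-05
20 log₁₀(1.4034e-05) = -97.06 dB
∠(j1900 + 0.4) = arctan(1900/0.4) = 89.99°
∠(j1900 + 4490) = arctan(1900/4490) = 22.94°
∠T(j1900) = − (89.99° + 22.94°) = -112.92°

|T| = -97.1 dB, ∠T = -112.9°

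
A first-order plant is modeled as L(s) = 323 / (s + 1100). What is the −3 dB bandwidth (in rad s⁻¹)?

For a single-pole low-pass, the −3 dB point is at the pole: ω = 1100 rad s⁻¹.

1100 rad s⁻¹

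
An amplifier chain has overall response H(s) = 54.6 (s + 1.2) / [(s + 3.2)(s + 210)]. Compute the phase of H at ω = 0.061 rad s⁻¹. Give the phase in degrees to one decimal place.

1.8°

∠(j0.061 + 1.2) = arctan(0.061/1.2) = 2.91°
∠(j0.061 + 3.2) = arctan(0.061/3.2) = 1.09°
∠(j0.061 + 210) = arctan(0.061/210) = 0.02°
∠H(j0.061) = 2.91° − (1.09° + 0.02°) = 1.80°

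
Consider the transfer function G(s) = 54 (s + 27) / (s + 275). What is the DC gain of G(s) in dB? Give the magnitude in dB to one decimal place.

G(0) = 54 × 27 / 275 = 5.3018
20 log₁₀(5.3018) = 14.49 dB

14.5 dB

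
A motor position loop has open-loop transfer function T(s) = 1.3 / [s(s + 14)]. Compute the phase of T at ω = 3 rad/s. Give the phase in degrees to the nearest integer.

-102°

∠(j3 + 14) = arctan(3/14) = 12.09°
∠(j3) = 90.00°
∠T(j3) = − (12.09° + 90.00°) = -102.09°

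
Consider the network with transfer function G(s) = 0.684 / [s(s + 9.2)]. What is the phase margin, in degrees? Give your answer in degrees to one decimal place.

Gain crossover: |G(jω)| = 1 at ω ≈ 0.0743 rad/s.
∠G(j0.0743) = −90° − arctan(0.0743/9.2) ≈ -90.46°
PM = 180° + (-90.46°) = 89.54°

89.5°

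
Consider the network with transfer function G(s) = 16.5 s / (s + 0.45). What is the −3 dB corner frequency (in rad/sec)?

0.45 rad/sec

For a single-pole high-pass, the −3 dB point is at the pole: ω = 0.45 rad/sec.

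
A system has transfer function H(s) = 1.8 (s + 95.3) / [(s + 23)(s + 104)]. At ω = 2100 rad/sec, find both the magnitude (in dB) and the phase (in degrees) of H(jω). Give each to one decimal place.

|H| = -61.3 dB, ∠H = -89.1°

|j2100 + 95.3| = √(2100² + 95.3²) = 2102
|j2100 + 23| = √(2100² + 23²) = 2100
|j2100 + 104| = √(2100² + 104²) = 2103
|H(j2100)| = 1.8 × 2102 / (2100 × 2103) = 0.00085692
20 log₁₀(0.00085692) = -61.34 dB
∠(j2100 + 95.3) = arctan(2100/95.3) = 87.40°
∠(j2100 + 23) = arctan(2100/23) = 89.37°
∠(j2100 + 104) = arctan(2100/104) = 87.16°
∠H(j2100) = 87.40° − (89.37° + 87.16°) = -89.14°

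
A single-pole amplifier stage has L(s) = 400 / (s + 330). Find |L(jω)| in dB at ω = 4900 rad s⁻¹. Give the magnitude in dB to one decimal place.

|j4900 + 330| = √(4900² + 330²) = 4911
|L(j4900)| = 400 / 4911 = 0.081448
20 log₁₀(0.081448) = -21.78 dB

-21.8 dB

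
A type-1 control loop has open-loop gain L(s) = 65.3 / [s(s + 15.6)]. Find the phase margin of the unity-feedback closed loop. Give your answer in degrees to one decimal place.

Gain crossover: |L(jω)| = 1 at ω ≈ 4.05 rad/s.
∠L(j4.05) = −90° − arctan(4.05/15.6) ≈ -104.56°
PM = 180° + (-104.56°) = 75.44°

75.4°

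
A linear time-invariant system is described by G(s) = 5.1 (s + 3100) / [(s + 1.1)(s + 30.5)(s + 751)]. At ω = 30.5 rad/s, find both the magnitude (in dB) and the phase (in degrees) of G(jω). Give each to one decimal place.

|G| = -35.9 dB, ∠G = -134.7°

|j30.5 + 3100| = √(30.5² + 3100²) = 3100
|j30.5 + 1.1| = √(30.5² + 1.1²) = 30.52
|j30.5 + 30.5| = √(30.5² + 30.5²) = 43.13
|j30.5 + 751| = √(30.5² + 751²) = 751.6
|G(j30.5)| = 5.1 × 3100 / (30.52 × 43.13 × 751.6) = 0.015979
20 log₁₀(0.015979) = -35.93 dB
∠(j30.5 + 3100) = arctan(30.5/3100) = 0.56°
∠(j30.5 + 1.1) = arctan(30.5/1.1) = 87.93°
∠(j30.5 + 30.5) = arctan(30.5/30.5) = 45.00°
∠(j30.5 + 751) = arctan(30.5/751) = 2.33°
∠G(j30.5) = 0.56° − (87.93° + 45.00° + 2.33°) = -134.70°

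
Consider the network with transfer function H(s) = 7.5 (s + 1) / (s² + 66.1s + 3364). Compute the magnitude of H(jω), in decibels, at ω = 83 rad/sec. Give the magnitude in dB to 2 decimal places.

|j83 + 1| = √(83² + 1²) = 83.01
|(j83)² + 66.1(j83) + 3364| = |-3525 + j5486.3| = 6521
|H(j83)| = 7.5 × 83.01 / 6521 = 0.095466
20 log₁₀(0.095466) = -20.403 dB

-20.40 dB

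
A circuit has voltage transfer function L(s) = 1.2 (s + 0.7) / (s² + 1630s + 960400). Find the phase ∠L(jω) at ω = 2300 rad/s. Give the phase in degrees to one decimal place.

∠(j2300 + 0.7) = arctan(2300/0.7) = 89.98°
∠[(j2300)² + 1630(j2300) + 960400] = ∠[-4.3296e+06 + j3.749e+06] = 139.11°
∠L(j2300) = 89.98° − 139.11° = -49.13°

-49.1°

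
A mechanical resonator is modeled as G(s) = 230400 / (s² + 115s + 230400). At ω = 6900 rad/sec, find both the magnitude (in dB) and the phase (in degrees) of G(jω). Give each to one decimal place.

|(j6900)² + 115(j6900) + 230400| = |-4.738e+07 + j7.935e+05| = 4.739e+07
|G(j6900)| = 230400 / 4.739e+07 = 0.0048622
20 log₁₀(0.0048622) = -46.26 dB
∠[(j6900)² + 115(j6900) + 230400] = ∠[-4.738e+07 + j7.935e+05] = 179.04°
∠G(j6900) = −179.04° = -179.04°

|G| = -46.3 dB, ∠G = -179.0 deg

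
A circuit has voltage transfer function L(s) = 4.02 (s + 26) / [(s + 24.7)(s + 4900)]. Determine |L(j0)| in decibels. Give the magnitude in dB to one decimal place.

-61.3 dB

L(0) = 4.02 × 26 / (24.7 × 4900) = 0.00086359
20 log₁₀(0.00086359) = -61.27 dB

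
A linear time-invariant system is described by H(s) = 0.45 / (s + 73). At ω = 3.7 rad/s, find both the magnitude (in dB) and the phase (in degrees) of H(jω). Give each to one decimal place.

|H| = -44.2 dB, ∠H = -2.9°

|j3.7 + 73| = √(3.7² + 73²) = 73.09
|H(j3.7)| = 0.45 / 73.09 = 0.0061565
20 log₁₀(0.0061565) = -44.21 dB
∠(j3.7 + 73) = arctan(3.7/73) = 2.90°
∠H(j3.7) = −2.90° = -2.90°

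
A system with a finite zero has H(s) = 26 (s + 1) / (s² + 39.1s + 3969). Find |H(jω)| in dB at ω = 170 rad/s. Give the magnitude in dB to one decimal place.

|j170 + 1| = √(170² + 1²) = 170
|(j170)² + 39.1(j170) + 3969| = |-24931 + j6647| = 2.58e+04
|H(j170)| = 26 × 170 / 2.58e+04 = 0.17131
20 log₁₀(0.17131) = -15.32 dB

-15.3 dB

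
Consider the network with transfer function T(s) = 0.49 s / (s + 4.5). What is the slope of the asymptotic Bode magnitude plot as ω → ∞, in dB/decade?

With 1 zero and 1 pole, the high-frequency asymptotic slope is 20 × (1 − 1) = 0 dB/decade.

0 dB/decade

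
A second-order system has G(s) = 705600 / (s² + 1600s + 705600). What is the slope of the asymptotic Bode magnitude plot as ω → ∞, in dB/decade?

With 0 zeros and 2 poles, the high-frequency asymptotic slope is 20 × (0 − 2) = -40 dB/decade.

-40 dB/decade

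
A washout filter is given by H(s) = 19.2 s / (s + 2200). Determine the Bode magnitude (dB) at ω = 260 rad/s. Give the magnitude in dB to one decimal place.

7.1 dB

|j260| = 260
|j260 + 2200| = √(260² + 2200²) = 2215
|H(j260)| = 19.2 × 260 / 2215 = 2.2534
20 log₁₀(2.2534) = 7.06 dB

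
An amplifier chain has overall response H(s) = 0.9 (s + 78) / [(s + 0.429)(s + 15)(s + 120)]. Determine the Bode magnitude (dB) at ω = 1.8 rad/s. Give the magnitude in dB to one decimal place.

-33.6 dB

|j1.8 + 78| = √(1.8² + 78²) = 78.02
|j1.8 + 0.429| = √(1.8² + 0.429²) = 1.85
|j1.8 + 15| = √(1.8² + 15²) = 15.11
|j1.8 + 120| = √(1.8² + 120²) = 120
|H(j1.8)| = 0.9 × 78.02 / (1.85 × 15.11 × 120) = 0.020929
20 log₁₀(0.020929) = -33.58 dB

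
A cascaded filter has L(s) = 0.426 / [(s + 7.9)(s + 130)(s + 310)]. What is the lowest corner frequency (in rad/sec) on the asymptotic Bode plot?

7.9 rad/sec

Break frequencies occur at each pole and zero magnitude: 7.9 rad/sec, 130 rad/sec, 310 rad/sec.
The lowest is 7.9 rad/sec.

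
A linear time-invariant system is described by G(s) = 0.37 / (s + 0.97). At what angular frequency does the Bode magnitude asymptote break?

0.97 rad/sec

The single real pole at s = −0.97 gives a corner at ω = 0.97 rad/sec.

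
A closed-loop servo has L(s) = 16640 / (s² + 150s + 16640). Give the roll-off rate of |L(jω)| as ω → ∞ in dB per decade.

With 0 zeros and 2 poles, the high-frequency asymptotic slope is 20 × (0 − 2) = -40 dB/decade.

-40 dB/decade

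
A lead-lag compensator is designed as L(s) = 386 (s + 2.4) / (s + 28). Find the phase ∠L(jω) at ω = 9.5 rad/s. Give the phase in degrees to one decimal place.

∠(j9.5 + 2.4) = arctan(9.5/2.4) = 75.82°
∠(j9.5 + 28) = arctan(9.5/28) = 18.74°
∠L(j9.5) = 75.82° − 18.74° = 57.08°

57.1°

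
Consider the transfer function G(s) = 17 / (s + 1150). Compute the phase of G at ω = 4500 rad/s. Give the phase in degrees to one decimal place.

∠(j4500 + 1150) = arctan(4500/1150) = 75.66°
∠G(j4500) = −75.66° = -75.66°

-75.7°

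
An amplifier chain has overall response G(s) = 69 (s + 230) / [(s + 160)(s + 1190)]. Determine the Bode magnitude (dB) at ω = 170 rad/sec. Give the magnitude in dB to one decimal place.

|j170 + 230| = √(170² + 230²) = 286
|j170 + 160| = √(170² + 160²) = 233.5
|j170 + 1190| = √(170² + 1190²) = 1202
|G(j170)| = 69 × 286 / (233.5 × 1202) = 0.070322
20 log₁₀(0.070322) = -23.06 dB

-23.1 dB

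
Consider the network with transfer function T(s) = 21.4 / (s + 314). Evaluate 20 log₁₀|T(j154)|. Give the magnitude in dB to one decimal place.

-24.3 dB

|j154 + 314| = √(154² + 314²) = 349.7
|T(j154)| = 21.4 / 349.7 = 0.06119
20 log₁₀(0.06119) = -24.27 dB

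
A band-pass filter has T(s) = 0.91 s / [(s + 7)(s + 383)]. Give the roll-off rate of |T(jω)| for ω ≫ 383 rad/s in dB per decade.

-20 dB/decade

With 1 zero and 2 poles, the high-frequency asymptotic slope is 20 × (1 − 2) = -20 dB/decade.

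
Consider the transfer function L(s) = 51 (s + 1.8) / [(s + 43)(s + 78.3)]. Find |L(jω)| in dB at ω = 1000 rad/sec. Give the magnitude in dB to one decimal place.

-25.9 dB

|j1000 + 1.8| = √(1000² + 1.8²) = 1000
|j1000 + 43| = √(1000² + 43²) = 1001
|j1000 + 78.3| = √(1000² + 78.3²) = 1003
|L(j1000)| = 51 × 1000 / (1001 × 1003) = 0.050798
20 log₁₀(0.050798) = -25.88 dB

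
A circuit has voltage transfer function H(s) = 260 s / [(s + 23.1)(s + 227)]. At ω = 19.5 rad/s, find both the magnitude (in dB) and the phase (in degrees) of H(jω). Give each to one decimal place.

|H| = -2.7 dB, ∠H = 44.9 deg

|j19.5| = 19.5
|j19.5 + 23.1| = √(19.5² + 23.1²) = 30.23
|j19.5 + 227| = √(19.5² + 227²) = 227.8
|H(j19.5)| = 260 × 19.5 / (30.23 × 227.8) = 0.73612
20 log₁₀(0.73612) = -2.66 dB
∠(j19.5) = 90.00°
∠(j19.5 + 23.1) = arctan(19.5/23.1) = 40.17°
∠(j19.5 + 227) = arctan(19.5/227) = 4.91°
∠H(j19.5) = 90.00° − (40.17° + 4.91°) = 44.92°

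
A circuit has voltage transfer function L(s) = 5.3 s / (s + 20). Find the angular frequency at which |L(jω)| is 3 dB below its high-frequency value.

For a single-pole high-pass, the −3 dB point is at the pole: ω = 20 rad/s.

20 rad/s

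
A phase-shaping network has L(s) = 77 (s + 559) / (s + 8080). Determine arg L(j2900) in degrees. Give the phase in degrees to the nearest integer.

∠(j2900 + 559) = arctan(2900/559) = 79.09°
∠(j2900 + 8080) = arctan(2900/8080) = 19.74°
∠L(j2900) = 79.09° − 19.74° = 59.35°

59 deg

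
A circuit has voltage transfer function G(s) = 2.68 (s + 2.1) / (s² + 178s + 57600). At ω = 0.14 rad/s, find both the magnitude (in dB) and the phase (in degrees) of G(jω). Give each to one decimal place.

|j0.14 + 2.1| = √(0.14² + 2.1²) = 2.105
|(j0.14)² + 178(j0.14) + 57600| = |57600 + j24.92| = 5.76e+04
|G(j0.14)| = 2.68 × 2.105 / 5.76e+04 = 9.7925e-05
20 log₁₀(9.7925e-05) = -80.18 dB
∠(j0.14 + 2.1) = arctan(0.14/2.1) = 3.81°
∠[(j0.14)² + 178(j0.14) + 57600] = ∠[57600 + j24.92] = 0.02°
∠G(j0.14) = 3.81° − 0.02° = 3.79°

|G| = -80.2 dB, ∠G = 3.8°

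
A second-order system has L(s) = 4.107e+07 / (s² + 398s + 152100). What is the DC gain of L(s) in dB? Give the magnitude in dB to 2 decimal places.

48.63 dB

L(0) = 4.107e+07 / 152100 = 270.02
20 log₁₀(270.02) = 48.628 dB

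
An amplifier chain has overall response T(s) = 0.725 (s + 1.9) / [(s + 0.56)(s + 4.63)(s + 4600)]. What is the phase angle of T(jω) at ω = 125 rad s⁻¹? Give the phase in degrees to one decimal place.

-90.0°

∠(j125 + 1.9) = arctan(125/1.9) = 89.13°
∠(j125 + 0.56) = arctan(125/0.56) = 89.74°
∠(j125 + 4.63) = arctan(125/4.63) = 87.88°
∠(j125 + 4600) = arctan(125/4600) = 1.56°
∠T(j125) = 89.13° − (89.74° + 87.88° + 1.56°) = -90.05°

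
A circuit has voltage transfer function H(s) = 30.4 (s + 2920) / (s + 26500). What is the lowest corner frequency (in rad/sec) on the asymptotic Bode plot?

Break frequencies occur at each pole and zero magnitude: 2920 rad/sec, 26500 rad/sec.
The lowest is 2920 rad/sec.

2920 rad/sec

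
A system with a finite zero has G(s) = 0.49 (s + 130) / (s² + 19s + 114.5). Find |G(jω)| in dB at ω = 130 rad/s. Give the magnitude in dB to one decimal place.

|j130 + 130| = √(130² + 130²) = 183.8
|(j130)² + 19(j130) + 114.5| = |-16786 + j2470| = 1.697e+04
|G(j130)| = 0.49 × 183.8 / 1.697e+04 = 0.0053097
20 log₁₀(0.0053097) = -45.50 dB

-45.5 dB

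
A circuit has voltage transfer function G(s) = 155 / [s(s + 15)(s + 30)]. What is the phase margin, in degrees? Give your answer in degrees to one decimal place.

88.0°

Gain crossover: |G(jω)| = 1 at ω ≈ 0.344 rad/s.
∠G(j0.344) = −90° − arctan(0.344/15) − arctan(0.344/30) ≈ -91.97°
PM = 180° + (-91.97°) = 88.03°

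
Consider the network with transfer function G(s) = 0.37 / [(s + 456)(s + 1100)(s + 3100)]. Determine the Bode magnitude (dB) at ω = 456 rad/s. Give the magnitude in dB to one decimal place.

|j456 + 456| = √(456² + 456²) = 644.9
|j456 + 1100| = √(456² + 1100²) = 1191
|j456 + 3100| = √(456² + 3100²) = 3133
|G(j456)| = 0.37 / (644.9 × 1191 × 3133) = 1.5377e-10
20 log₁₀(1.5377e-10) = -196.26 dB

-196.3 dB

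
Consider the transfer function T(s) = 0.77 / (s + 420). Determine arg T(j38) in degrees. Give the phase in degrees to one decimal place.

-5.2°

∠(j38 + 420) = arctan(38/420) = 5.17°
∠T(j38) = −5.17° = -5.17°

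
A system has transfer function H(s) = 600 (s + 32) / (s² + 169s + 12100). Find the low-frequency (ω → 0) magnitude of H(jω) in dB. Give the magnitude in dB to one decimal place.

4.0 dB

H(0) = 600 × 32 / 12100 = 1.5868
20 log₁₀(1.5868) = 4.01 dB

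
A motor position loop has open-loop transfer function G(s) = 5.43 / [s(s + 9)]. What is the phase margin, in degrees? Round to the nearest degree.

86°

Gain crossover: |G(jω)| = 1 at ω ≈ 0.602 rad/s.
∠G(j0.602) = −90° − arctan(0.602/9) ≈ -93.83°
PM = 180° + (-93.83°) = 86.17°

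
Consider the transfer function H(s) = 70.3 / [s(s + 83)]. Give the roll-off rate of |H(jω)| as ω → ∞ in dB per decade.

With 0 zeros and 2 poles, the high-frequency asymptotic slope is 20 × (0 − 2) = -40 dB/decade.

-40 dB/decade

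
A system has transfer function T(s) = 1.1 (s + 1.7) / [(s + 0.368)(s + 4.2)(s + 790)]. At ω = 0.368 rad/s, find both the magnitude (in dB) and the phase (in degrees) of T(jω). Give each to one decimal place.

|T| = -59.1 dB, ∠T = -37.8 deg

|j0.368 + 1.7| = √(0.368² + 1.7²) = 1.739
|j0.368 + 0.368| = √(0.368² + 0.368²) = 0.5204
|j0.368 + 4.2| = √(0.368² + 4.2²) = 4.216
|j0.368 + 790| = √(0.368² + 790²) = 790
|T(j0.368)| = 1.1 × 1.739 / (0.5204 × 4.216 × 790) = 0.0011038
20 log₁₀(0.0011038) = -59.14 dB
∠(j0.368 + 1.7) = arctan(0.368/1.7) = 12.21°
∠(j0.368 + 0.368) = arctan(0.368/0.368) = 45.00°
∠(j0.368 + 4.2) = arctan(0.368/4.2) = 5.01°
∠(j0.368 + 790) = arctan(0.368/790) = 0.03°
∠T(j0.368) = 12.21° − (45.00° + 5.01° + 0.03°) = -37.82°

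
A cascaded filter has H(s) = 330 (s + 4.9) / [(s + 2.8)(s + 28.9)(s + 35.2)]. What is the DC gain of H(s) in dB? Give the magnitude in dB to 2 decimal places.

H(0) = 330 × 4.9 / (2.8 × 28.9 × 35.2) = 0.56769
20 log₁₀(0.56769) = -4.918 dB

-4.92 dB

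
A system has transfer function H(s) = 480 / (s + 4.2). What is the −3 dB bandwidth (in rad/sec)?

4.2 rad/sec

For a single-pole low-pass, the −3 dB point is at the pole: ω = 4.2 rad/sec.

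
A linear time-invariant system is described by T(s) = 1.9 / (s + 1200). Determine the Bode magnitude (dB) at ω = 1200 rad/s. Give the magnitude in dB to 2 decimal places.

|j1200 + 1200| = √(1200² + 1200²) = 1697
|T(j1200)| = 1.9 / 1697 = 0.0011196
20 log₁₀(0.0011196) = -59.019 dB

-59.02 dB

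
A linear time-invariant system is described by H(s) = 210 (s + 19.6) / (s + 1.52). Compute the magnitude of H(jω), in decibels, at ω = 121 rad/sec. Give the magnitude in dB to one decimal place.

|j121 + 19.6| = √(121² + 19.6²) = 122.6
|j121 + 1.52| = √(121² + 1.52²) = 121
|H(j121)| = 210 × 122.6 / 121 = 212.72
20 log₁₀(212.72) = 46.56 dB

46.6 dB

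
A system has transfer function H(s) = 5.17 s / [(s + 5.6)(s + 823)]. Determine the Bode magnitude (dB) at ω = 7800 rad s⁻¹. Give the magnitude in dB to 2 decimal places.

|j7800| = 7800
|j7800 + 5.6| = √(7800² + 5.6²) = 7800
|j7800 + 823| = √(7800² + 823²) = 7843
|H(j7800)| = 5.17 × 7800 / (7800 × 7843) = 0.00065916
20 log₁₀(0.00065916) = -63.620 dB

-63.62 dB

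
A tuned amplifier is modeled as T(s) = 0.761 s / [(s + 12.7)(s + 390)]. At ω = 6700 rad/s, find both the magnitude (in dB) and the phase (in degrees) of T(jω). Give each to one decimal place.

|j6700| = 6700
|j6700 + 12.7| = √(6700² + 12.7²) = 6700
|j6700 + 390| = √(6700² + 390²) = 6711
|T(j6700)| = 0.761 × 6700 / (6700 × 6711) = 0.00011339
20 log₁₀(0.00011339) = -78.91 dB
∠(j6700) = 90.00°
∠(j6700 + 12.7) = arctan(6700/12.7) = 89.89°
∠(j6700 + 390) = arctan(6700/390) = 86.67°
∠T(j6700) = 90.00° − (89.89° + 86.67°) = -86.56°

|T| = -78.9 dB, ∠T = -86.6°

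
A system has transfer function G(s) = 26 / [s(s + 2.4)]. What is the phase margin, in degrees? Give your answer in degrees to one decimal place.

26.4°

Gain crossover: |G(jω)| = 1 at ω ≈ 4.82 rad s⁻¹.
∠G(j4.82) = −90° − arctan(4.82/2.4) ≈ -153.55°
PM = 180° + (-153.55°) = 26.45°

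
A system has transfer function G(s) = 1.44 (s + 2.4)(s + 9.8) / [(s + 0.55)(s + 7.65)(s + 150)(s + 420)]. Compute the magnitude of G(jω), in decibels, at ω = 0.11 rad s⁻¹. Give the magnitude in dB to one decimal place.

|j0.11 + 2.4| = √(0.11² + 2.4²) = 2.403
|j0.11 + 9.8| = √(0.11² + 9.8²) = 9.801
|j0.11 + 0.55| = √(0.11² + 0.55²) = 0.5609
|j0.11 + 7.65| = √(0.11² + 7.65²) = 7.651
|j0.11 + 150| = √(0.11² + 150²) = 150
|j0.11 + 420| = √(0.11² + 420²) = 420
|G(j0.11)| = 1.44 × 2.403 × 9.801 / (0.5609 × 7.651 × 150 × 420) = 0.00012542
20 log₁₀(0.00012542) = -78.03 dB

-78.0 dB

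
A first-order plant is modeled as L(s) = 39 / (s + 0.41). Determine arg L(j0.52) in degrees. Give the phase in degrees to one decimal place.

∠(j0.52 + 0.41) = arctan(0.52/0.41) = 51.75°
∠L(j0.52) = −51.75° = -51.75°

-51.7°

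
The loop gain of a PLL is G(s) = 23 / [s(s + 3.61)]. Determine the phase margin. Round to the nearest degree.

41 deg

Gain crossover: |G(jω)| = 1 at ω ≈ 4.17 rad/sec.
∠G(j4.17) = −90° − arctan(4.17/3.61) ≈ -139.12°
PM = 180° + (-139.12°) = 40.88°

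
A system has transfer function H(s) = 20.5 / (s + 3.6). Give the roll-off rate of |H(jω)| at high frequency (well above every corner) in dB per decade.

With 0 zeros and 1 pole, the high-frequency asymptotic slope is 20 × (0 − 1) = -20 dB/decade.

-20 dB/decade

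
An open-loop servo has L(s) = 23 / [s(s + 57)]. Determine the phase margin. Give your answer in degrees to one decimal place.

89.6°

Gain crossover: |L(jω)| = 1 at ω ≈ 0.403 rad/s.
∠L(j0.403) = −90° − arctan(0.403/57) ≈ -90.41°
PM = 180° + (-90.41°) = 89.59°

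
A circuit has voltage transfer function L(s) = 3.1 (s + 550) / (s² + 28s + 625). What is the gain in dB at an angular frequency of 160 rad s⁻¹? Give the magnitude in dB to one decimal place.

|j160 + 550| = √(160² + 550²) = 572.8
|(j160)² + 28(j160) + 625| = |-24975 + j4480| = 2.537e+04
|L(j160)| = 3.1 × 572.8 / 2.537e+04 = 0.069981
20 log₁₀(0.069981) = -23.10 dB

-23.1 dB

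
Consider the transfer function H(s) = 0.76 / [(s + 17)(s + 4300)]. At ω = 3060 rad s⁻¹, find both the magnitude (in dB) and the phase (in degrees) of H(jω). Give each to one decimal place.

|j3060 + 17| = √(3060² + 17²) = 3060
|j3060 + 4300| = √(3060² + 4300²) = 5278
|H(j3060)| = 0.76 / (3060 × 5278) = 4.7059e-08
20 log₁₀(4.7059e-08) = -146.55 dB
∠(j3060 + 17) = arctan(3060/17) = 89.68°
∠(j3060 + 4300) = arctan(3060/4300) = 35.44°
∠H(j3060) = − (89.68° + 35.44°) = -125.12°

|H| = -146.5 dB, ∠H = -125.1 deg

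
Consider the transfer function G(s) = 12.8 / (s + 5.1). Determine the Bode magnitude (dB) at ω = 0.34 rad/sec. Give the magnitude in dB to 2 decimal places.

|j0.34 + 5.1| = √(0.34² + 5.1²) = 5.111
|G(j0.34)| = 12.8 / 5.111 = 2.5042
20 log₁₀(2.5042) = 7.974 dB

7.97 dB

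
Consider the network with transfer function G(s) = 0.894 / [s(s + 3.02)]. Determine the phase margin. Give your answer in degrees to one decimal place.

Gain crossover: |G(jω)| = 1 at ω ≈ 0.295 rad/sec.
∠G(j0.295) = −90° − arctan(0.295/3.02) ≈ -95.57°
PM = 180° + (-95.57°) = 84.43°

84.4 deg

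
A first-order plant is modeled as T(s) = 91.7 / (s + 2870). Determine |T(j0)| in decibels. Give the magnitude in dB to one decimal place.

T(0) = 91.7 / 2870 = 0.031951
20 log₁₀(0.031951) = -29.91 dB

-29.9 dB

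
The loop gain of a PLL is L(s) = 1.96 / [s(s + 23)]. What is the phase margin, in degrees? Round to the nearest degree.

Gain crossover: |L(jω)| = 1 at ω ≈ 0.0852 rad/s.
∠L(j0.0852) = −90° − arctan(0.0852/23) ≈ -90.21°
PM = 180° + (-90.21°) = 89.79°

90°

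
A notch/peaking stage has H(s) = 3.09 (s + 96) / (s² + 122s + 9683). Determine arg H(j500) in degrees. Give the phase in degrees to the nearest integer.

∠(j500 + 96) = arctan(500/96) = 79.13°
∠[(j500)² + 122(j500) + 9683] = ∠[-2.4032e+05 + j61000] = 165.76°
∠H(j500) = 79.13° − 165.76° = -86.63°

-87 deg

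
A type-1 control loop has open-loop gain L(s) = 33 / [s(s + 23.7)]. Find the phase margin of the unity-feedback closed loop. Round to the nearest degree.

Gain crossover: |L(jω)| = 1 at ω ≈ 1.39 rad/s.
∠L(j1.39) = −90° − arctan(1.39/23.7) ≈ -93.36°
PM = 180° + (-93.36°) = 86.64°

87 deg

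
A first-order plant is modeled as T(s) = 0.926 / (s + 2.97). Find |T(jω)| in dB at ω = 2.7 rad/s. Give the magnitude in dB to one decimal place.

-12.7 dB

|j2.7 + 2.97| = √(2.7² + 2.97²) = 4.014
|T(j2.7)| = 0.926 / 4.014 = 0.2307
20 log₁₀(0.2307) = -12.74 dB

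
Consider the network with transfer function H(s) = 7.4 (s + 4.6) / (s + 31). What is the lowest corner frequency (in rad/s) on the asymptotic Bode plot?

Break frequencies occur at each pole and zero magnitude: 4.6 rad/s, 31 rad/s.
The lowest is 4.6 rad/s.

4.6 rad/s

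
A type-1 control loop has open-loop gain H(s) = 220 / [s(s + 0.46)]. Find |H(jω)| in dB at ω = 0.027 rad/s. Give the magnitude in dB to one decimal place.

85.0 dB

|j0.027 + 0.46| = √(0.027² + 0.46²) = 0.4608
|j0.027| = 0.027
|H(j0.027)| = 220 / (0.4608 × 0.027) = 17683
20 log₁₀(17683) = 84.95 dB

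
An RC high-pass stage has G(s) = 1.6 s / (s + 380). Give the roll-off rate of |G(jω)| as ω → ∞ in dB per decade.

0 dB/decade

With 1 zero and 1 pole, the high-frequency asymptotic slope is 20 × (1 − 1) = 0 dB/decade.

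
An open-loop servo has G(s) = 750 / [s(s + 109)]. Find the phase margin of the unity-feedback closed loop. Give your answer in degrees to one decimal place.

86.4 deg

Gain crossover: |G(jω)| = 1 at ω ≈ 6.87 rad/s.
∠G(j6.87) = −90° − arctan(6.87/109) ≈ -93.60°
PM = 180° + (-93.60°) = 86.40°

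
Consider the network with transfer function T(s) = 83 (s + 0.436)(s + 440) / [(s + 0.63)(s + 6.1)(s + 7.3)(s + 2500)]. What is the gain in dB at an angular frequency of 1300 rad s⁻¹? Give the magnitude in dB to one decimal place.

-92.4 dB

|j1300 + 0.436| = √(1300² + 0.436²) = 1300
|j1300 + 440| = √(1300² + 440²) = 1372
|j1300 + 0.63| = √(1300² + 0.63²) = 1300
|j1300 + 6.1| = √(1300² + 6.1²) = 1300
|j1300 + 7.3| = √(1300² + 7.3²) = 1300
|j1300 + 2500| = √(1300² + 2500²) = 2818
|T(j1300)| = 83 × 1300 × 1372 / (1300 × 1300 × 1300 × 2818) = 2.392e-05
20 log₁₀(2.392e-05) = -92.42 dB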